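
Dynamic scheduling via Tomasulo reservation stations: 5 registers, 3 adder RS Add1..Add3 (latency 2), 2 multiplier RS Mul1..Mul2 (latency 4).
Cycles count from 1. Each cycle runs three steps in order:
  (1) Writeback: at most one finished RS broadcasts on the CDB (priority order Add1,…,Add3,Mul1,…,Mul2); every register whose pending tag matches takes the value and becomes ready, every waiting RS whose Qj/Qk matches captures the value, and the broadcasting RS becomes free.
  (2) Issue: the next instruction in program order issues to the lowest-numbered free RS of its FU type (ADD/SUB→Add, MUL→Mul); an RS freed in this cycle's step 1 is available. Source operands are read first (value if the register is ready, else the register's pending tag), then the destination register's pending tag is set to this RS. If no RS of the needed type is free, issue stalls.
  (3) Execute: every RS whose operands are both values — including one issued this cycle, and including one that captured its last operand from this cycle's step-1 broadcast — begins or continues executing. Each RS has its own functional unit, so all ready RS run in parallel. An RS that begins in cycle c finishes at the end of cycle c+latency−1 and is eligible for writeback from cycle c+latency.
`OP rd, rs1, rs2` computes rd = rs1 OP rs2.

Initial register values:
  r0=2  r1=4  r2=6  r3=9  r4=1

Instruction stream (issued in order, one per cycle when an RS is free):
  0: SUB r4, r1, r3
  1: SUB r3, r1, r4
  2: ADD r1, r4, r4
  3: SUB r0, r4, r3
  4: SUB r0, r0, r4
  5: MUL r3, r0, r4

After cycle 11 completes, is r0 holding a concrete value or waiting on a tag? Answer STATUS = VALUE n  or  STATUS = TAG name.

STATUS = VALUE -9

cycle 1: issue SUB r4<-Add1 // r0:2,r1:4,r2:6,r3:9,r4:Add1
cycle 2: issue SUB r3<-Add2 // r0:2,r1:4,r2:6,r3:Add2,r4:Add1
cycle 3: CDB Add1=-5; issue ADD r1<-Add1 // r0:2,r1:Add1,r2:6,r3:Add2,r4:-5
cycle 4: issue SUB r0<-Add3 // r0:Add3,r1:Add1,r2:6,r3:Add2,r4:-5
cycle 5: CDB Add1=-10; issue SUB r0<-Add1 // r0:Add1,r1:-10,r2:6,r3:Add2,r4:-5
cycle 6: CDB Add2=9; issue MUL r3<-Mul1 // r0:Add1,r1:-10,r2:6,r3:Mul1,r4:-5
cycle 7: - // r0:Add1,r1:-10,r2:6,r3:Mul1,r4:-5
cycle 8: CDB Add3=-14 // r0:Add1,r1:-10,r2:6,r3:Mul1,r4:-5
cycle 9: - // r0:Add1,r1:-10,r2:6,r3:Mul1,r4:-5
cycle 10: CDB Add1=-9 // r0:-9,r1:-10,r2:6,r3:Mul1,r4:-5
cycle 11: - // r0:-9,r1:-10,r2:6,r3:Mul1,r4:-5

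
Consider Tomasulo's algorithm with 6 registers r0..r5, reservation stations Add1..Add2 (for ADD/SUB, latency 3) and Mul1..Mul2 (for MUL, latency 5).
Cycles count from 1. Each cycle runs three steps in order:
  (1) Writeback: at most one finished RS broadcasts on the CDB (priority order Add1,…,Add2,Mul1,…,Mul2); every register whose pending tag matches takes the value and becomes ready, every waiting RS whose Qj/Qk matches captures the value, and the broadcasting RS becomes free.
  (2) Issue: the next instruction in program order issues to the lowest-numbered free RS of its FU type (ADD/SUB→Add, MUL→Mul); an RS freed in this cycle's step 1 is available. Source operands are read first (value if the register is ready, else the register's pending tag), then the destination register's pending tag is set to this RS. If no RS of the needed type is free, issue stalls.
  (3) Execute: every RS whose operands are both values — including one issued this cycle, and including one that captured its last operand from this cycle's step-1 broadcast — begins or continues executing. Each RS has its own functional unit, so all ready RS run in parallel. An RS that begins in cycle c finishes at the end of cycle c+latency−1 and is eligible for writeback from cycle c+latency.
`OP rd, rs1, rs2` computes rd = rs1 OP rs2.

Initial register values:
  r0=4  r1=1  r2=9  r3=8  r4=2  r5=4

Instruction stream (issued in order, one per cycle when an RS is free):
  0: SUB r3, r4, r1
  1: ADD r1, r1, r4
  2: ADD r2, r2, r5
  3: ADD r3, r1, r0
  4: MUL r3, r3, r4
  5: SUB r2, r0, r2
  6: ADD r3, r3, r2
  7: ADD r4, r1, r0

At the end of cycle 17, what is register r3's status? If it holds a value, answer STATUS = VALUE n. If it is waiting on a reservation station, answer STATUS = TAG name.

c1: issue SUB r3<-Add1 | r0:4,r1:1,r2:9,r3:Add1,r4:2,r5:4
c2: issue ADD r1<-Add2 | r0:4,r1:Add2,r2:9,r3:Add1,r4:2,r5:4
c3: stall | r0:4,r1:Add2,r2:9,r3:Add1,r4:2,r5:4
c4: CDB Add1=1; issue ADD r2<-Add1 | r0:4,r1:Add2,r2:Add1,r3:1,r4:2,r5:4
c5: CDB Add2=3; issue ADD r3<-Add2 | r0:4,r1:3,r2:Add1,r3:Add2,r4:2,r5:4
c6: issue MUL r3<-Mul1 | r0:4,r1:3,r2:Add1,r3:Mul1,r4:2,r5:4
c7: CDB Add1=13; issue SUB r2<-Add1 | r0:4,r1:3,r2:Add1,r3:Mul1,r4:2,r5:4
c8: CDB Add2=7; issue ADD r3<-Add2 | r0:4,r1:3,r2:Add1,r3:Add2,r4:2,r5:4
c9: stall | r0:4,r1:3,r2:Add1,r3:Add2,r4:2,r5:4
c10: CDB Add1=-9; issue ADD r4<-Add1 | r0:4,r1:3,r2:-9,r3:Add2,r4:Add1,r5:4
c11: - | r0:4,r1:3,r2:-9,r3:Add2,r4:Add1,r5:4
c12: - | r0:4,r1:3,r2:-9,r3:Add2,r4:Add1,r5:4
c13: CDB Add1=7 | r0:4,r1:3,r2:-9,r3:Add2,r4:7,r5:4
c14: CDB Mul1=14 | r0:4,r1:3,r2:-9,r3:Add2,r4:7,r5:4
c15: - | r0:4,r1:3,r2:-9,r3:Add2,r4:7,r5:4
c16: - | r0:4,r1:3,r2:-9,r3:Add2,r4:7,r5:4
c17: CDB Add2=5 | r0:4,r1:3,r2:-9,r3:5,r4:7,r5:4

STATUS = VALUE 5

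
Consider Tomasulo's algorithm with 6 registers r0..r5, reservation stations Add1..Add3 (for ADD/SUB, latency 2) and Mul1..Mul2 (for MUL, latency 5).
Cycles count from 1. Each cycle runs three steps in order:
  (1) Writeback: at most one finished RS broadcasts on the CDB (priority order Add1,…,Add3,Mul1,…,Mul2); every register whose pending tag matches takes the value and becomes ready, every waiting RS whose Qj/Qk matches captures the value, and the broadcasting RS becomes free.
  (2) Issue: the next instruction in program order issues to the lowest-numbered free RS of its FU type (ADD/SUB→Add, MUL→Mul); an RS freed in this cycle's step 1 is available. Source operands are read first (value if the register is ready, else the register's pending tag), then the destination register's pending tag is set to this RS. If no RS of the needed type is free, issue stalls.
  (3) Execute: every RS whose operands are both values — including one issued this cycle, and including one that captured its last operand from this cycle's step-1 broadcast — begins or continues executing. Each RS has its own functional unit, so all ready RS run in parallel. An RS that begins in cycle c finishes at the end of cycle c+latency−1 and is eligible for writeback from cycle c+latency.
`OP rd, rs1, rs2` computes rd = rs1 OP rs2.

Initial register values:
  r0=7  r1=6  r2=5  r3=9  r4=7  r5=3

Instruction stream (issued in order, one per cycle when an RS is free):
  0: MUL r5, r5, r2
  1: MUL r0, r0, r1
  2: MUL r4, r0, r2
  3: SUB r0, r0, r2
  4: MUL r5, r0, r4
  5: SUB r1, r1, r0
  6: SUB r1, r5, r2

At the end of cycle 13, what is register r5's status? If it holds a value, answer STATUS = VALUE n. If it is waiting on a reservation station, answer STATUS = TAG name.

c1: issue MUL r5<-Mul1 | r0:7,r1:6,r2:5,r3:9,r4:7,r5:Mul1
c2: issue MUL r0<-Mul2 | r0:Mul2,r1:6,r2:5,r3:9,r4:7,r5:Mul1
c3: stall | r0:Mul2,r1:6,r2:5,r3:9,r4:7,r5:Mul1
c4: stall | r0:Mul2,r1:6,r2:5,r3:9,r4:7,r5:Mul1
c5: stall | r0:Mul2,r1:6,r2:5,r3:9,r4:7,r5:Mul1
c6: CDB Mul1=15; issue MUL r4<-Mul1 | r0:Mul2,r1:6,r2:5,r3:9,r4:Mul1,r5:15
c7: CDB Mul2=42; issue SUB r0<-Add1 | r0:Add1,r1:6,r2:5,r3:9,r4:Mul1,r5:15
c8: issue MUL r5<-Mul2 | r0:Add1,r1:6,r2:5,r3:9,r4:Mul1,r5:Mul2
c9: CDB Add1=37; issue SUB r1<-Add1 | r0:37,r1:Add1,r2:5,r3:9,r4:Mul1,r5:Mul2
c10: issue SUB r1<-Add2 | r0:37,r1:Add2,r2:5,r3:9,r4:Mul1,r5:Mul2
c11: CDB Add1=-31 | r0:37,r1:Add2,r2:5,r3:9,r4:Mul1,r5:Mul2
c12: CDB Mul1=210 | r0:37,r1:Add2,r2:5,r3:9,r4:210,r5:Mul2
c13: - | r0:37,r1:Add2,r2:5,r3:9,r4:210,r5:Mul2

STATUS = TAG Mul2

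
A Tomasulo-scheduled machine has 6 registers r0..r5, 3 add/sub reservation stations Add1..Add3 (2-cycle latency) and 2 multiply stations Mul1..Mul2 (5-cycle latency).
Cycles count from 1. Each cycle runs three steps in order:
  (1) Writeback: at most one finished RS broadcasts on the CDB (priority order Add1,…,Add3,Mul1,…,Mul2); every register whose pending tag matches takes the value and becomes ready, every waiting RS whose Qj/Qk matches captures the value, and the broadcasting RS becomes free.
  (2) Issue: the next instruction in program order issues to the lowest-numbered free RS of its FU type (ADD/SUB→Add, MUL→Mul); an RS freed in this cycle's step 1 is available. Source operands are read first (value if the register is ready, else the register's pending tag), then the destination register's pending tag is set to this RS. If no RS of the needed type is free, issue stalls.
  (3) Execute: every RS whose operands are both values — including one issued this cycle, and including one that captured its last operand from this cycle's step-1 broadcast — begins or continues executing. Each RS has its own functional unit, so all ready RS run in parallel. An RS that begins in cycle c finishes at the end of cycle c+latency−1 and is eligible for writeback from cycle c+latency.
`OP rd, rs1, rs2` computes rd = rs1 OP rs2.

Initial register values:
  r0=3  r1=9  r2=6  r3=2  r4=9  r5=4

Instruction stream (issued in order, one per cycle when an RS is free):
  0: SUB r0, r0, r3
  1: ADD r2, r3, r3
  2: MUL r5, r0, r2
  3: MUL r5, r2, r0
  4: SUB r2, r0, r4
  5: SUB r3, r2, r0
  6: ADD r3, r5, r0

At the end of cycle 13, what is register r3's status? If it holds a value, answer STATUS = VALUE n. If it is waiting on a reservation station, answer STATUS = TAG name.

STATUS = VALUE 5

c1: issue SUB r0<-Add1 | r0:Add1,r1:9,r2:6,r3:2,r4:9,r5:4
c2: issue ADD r2<-Add2 | r0:Add1,r1:9,r2:Add2,r3:2,r4:9,r5:4
c3: CDB Add1=1; issue MUL r5<-Mul1 | r0:1,r1:9,r2:Add2,r3:2,r4:9,r5:Mul1
c4: CDB Add2=4; issue MUL r5<-Mul2 | r0:1,r1:9,r2:4,r3:2,r4:9,r5:Mul2
c5: issue SUB r2<-Add1 | r0:1,r1:9,r2:Add1,r3:2,r4:9,r5:Mul2
c6: issue SUB r3<-Add2 | r0:1,r1:9,r2:Add1,r3:Add2,r4:9,r5:Mul2
c7: CDB Add1=-8; issue ADD r3<-Add1 | r0:1,r1:9,r2:-8,r3:Add1,r4:9,r5:Mul2
c8: - | r0:1,r1:9,r2:-8,r3:Add1,r4:9,r5:Mul2
c9: CDB Add2=-9 | r0:1,r1:9,r2:-8,r3:Add1,r4:9,r5:Mul2
c10: CDB Mul1=4 | r0:1,r1:9,r2:-8,r3:Add1,r4:9,r5:Mul2
c11: CDB Mul2=4 | r0:1,r1:9,r2:-8,r3:Add1,r4:9,r5:4
c12: - | r0:1,r1:9,r2:-8,r3:Add1,r4:9,r5:4
c13: CDB Add1=5 | r0:1,r1:9,r2:-8,r3:5,r4:9,r5:4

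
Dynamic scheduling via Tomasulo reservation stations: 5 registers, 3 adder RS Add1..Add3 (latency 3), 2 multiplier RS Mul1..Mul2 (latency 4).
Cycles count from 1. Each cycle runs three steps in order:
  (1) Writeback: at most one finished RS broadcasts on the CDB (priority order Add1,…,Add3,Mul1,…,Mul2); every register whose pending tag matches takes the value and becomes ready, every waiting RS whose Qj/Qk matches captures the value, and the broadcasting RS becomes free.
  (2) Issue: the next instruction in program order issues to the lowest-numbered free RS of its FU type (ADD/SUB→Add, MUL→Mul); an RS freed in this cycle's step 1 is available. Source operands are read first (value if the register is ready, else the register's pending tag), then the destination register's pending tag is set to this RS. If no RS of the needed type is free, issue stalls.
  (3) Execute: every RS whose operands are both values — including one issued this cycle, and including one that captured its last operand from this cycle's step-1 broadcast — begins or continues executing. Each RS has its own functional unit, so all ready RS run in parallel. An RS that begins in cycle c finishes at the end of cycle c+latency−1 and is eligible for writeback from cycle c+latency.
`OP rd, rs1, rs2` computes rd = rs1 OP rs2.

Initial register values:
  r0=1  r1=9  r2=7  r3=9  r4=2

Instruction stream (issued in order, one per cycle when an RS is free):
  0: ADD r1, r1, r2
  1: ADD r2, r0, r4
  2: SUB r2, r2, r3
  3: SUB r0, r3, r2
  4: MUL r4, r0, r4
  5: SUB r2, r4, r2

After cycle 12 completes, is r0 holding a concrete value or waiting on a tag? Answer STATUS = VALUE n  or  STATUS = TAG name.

STATUS = VALUE 15

  c1: issue ADD r1<-Add1  regs: r0:1,r1:Add1,r2:7,r3:9,r4:2
  c2: issue ADD r2<-Add2  regs: r0:1,r1:Add1,r2:Add2,r3:9,r4:2
  c3: issue SUB r2<-Add3  regs: r0:1,r1:Add1,r2:Add3,r3:9,r4:2
  c4: CDB Add1=16; issue SUB r0<-Add1  regs: r0:Add1,r1:16,r2:Add3,r3:9,r4:2
  c5: CDB Add2=3; issue MUL r4<-Mul1  regs: r0:Add1,r1:16,r2:Add3,r3:9,r4:Mul1
  c6: issue SUB r2<-Add2  regs: r0:Add1,r1:16,r2:Add2,r3:9,r4:Mul1
  c7: -  regs: r0:Add1,r1:16,r2:Add2,r3:9,r4:Mul1
  c8: CDB Add3=-6  regs: r0:Add1,r1:16,r2:Add2,r3:9,r4:Mul1
  c9: -  regs: r0:Add1,r1:16,r2:Add2,r3:9,r4:Mul1
  c10: -  regs: r0:Add1,r1:16,r2:Add2,r3:9,r4:Mul1
  c11: CDB Add1=15  regs: r0:15,r1:16,r2:Add2,r3:9,r4:Mul1
  c12: -  regs: r0:15,r1:16,r2:Add2,r3:9,r4:Mul1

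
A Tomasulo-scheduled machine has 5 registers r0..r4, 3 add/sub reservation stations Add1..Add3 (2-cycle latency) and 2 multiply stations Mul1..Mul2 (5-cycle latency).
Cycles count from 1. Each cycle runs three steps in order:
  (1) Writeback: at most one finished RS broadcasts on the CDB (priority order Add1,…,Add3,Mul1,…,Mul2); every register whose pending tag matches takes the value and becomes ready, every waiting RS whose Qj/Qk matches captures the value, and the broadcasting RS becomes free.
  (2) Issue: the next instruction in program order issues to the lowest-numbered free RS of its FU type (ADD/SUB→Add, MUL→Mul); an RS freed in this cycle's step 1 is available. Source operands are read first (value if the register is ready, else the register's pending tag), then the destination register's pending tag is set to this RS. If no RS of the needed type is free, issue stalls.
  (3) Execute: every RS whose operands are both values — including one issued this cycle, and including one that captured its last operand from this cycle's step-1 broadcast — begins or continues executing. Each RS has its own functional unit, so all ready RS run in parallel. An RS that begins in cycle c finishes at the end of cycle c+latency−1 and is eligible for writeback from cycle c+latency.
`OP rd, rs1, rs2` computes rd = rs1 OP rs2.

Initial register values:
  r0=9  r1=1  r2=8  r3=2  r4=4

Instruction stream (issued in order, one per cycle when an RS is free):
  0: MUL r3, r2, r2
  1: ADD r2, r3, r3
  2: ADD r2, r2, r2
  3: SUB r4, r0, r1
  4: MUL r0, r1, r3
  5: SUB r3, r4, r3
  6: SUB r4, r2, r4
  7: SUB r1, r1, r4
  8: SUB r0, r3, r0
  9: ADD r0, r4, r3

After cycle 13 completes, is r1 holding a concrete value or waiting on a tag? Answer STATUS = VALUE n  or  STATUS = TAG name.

STATUS = TAG Add3

c1: issue MUL r3<-Mul1 | r0:9,r1:1,r2:8,r3:Mul1,r4:4
c2: issue ADD r2<-Add1 | r0:9,r1:1,r2:Add1,r3:Mul1,r4:4
c3: issue ADD r2<-Add2 | r0:9,r1:1,r2:Add2,r3:Mul1,r4:4
c4: issue SUB r4<-Add3 | r0:9,r1:1,r2:Add2,r3:Mul1,r4:Add3
c5: issue MUL r0<-Mul2 | r0:Mul2,r1:1,r2:Add2,r3:Mul1,r4:Add3
c6: CDB Add3=8; issue SUB r3<-Add3 | r0:Mul2,r1:1,r2:Add2,r3:Add3,r4:8
c7: CDB Mul1=64; stall | r0:Mul2,r1:1,r2:Add2,r3:Add3,r4:8
c8: stall | r0:Mul2,r1:1,r2:Add2,r3:Add3,r4:8
c9: CDB Add1=128; issue SUB r4<-Add1 | r0:Mul2,r1:1,r2:Add2,r3:Add3,r4:Add1
c10: CDB Add3=-56; issue SUB r1<-Add3 | r0:Mul2,r1:Add3,r2:Add2,r3:-56,r4:Add1
c11: CDB Add2=256; issue SUB r0<-Add2 | r0:Add2,r1:Add3,r2:256,r3:-56,r4:Add1
c12: CDB Mul2=64; stall | r0:Add2,r1:Add3,r2:256,r3:-56,r4:Add1
c13: CDB Add1=248; issue ADD r0<-Add1 | r0:Add1,r1:Add3,r2:256,r3:-56,r4:248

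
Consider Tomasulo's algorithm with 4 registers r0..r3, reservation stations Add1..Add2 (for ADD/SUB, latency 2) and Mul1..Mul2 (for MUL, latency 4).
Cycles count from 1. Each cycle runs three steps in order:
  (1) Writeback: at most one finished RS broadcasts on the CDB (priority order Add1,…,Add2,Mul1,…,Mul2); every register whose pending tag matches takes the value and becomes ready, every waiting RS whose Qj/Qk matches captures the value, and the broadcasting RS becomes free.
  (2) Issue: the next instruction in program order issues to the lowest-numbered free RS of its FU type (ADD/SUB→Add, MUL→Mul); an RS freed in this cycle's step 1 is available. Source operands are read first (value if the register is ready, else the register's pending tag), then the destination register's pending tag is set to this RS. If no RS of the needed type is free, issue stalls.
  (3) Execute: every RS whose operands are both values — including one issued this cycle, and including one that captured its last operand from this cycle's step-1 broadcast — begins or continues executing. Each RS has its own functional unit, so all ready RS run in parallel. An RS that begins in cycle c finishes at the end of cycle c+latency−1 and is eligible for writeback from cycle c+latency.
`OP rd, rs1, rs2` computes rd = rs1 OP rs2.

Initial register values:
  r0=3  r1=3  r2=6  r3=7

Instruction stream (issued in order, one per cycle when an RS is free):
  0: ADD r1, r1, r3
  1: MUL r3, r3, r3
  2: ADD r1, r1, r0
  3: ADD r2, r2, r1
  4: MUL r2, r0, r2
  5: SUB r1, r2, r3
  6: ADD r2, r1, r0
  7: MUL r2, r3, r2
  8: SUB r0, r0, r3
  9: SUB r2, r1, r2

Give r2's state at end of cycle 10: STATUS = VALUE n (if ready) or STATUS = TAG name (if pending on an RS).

cycle 1: issue ADD r1<-Add1 // r0:3,r1:Add1,r2:6,r3:7
cycle 2: issue MUL r3<-Mul1 // r0:3,r1:Add1,r2:6,r3:Mul1
cycle 3: CDB Add1=10; issue ADD r1<-Add1 // r0:3,r1:Add1,r2:6,r3:Mul1
cycle 4: issue ADD r2<-Add2 // r0:3,r1:Add1,r2:Add2,r3:Mul1
cycle 5: CDB Add1=13; issue MUL r2<-Mul2 // r0:3,r1:13,r2:Mul2,r3:Mul1
cycle 6: CDB Mul1=49; issue SUB r1<-Add1 // r0:3,r1:Add1,r2:Mul2,r3:49
cycle 7: CDB Add2=19; issue ADD r2<-Add2 // r0:3,r1:Add1,r2:Add2,r3:49
cycle 8: issue MUL r2<-Mul1 // r0:3,r1:Add1,r2:Mul1,r3:49
cycle 9: stall // r0:3,r1:Add1,r2:Mul1,r3:49
cycle 10: stall // r0:3,r1:Add1,r2:Mul1,r3:49

STATUS = TAG Mul1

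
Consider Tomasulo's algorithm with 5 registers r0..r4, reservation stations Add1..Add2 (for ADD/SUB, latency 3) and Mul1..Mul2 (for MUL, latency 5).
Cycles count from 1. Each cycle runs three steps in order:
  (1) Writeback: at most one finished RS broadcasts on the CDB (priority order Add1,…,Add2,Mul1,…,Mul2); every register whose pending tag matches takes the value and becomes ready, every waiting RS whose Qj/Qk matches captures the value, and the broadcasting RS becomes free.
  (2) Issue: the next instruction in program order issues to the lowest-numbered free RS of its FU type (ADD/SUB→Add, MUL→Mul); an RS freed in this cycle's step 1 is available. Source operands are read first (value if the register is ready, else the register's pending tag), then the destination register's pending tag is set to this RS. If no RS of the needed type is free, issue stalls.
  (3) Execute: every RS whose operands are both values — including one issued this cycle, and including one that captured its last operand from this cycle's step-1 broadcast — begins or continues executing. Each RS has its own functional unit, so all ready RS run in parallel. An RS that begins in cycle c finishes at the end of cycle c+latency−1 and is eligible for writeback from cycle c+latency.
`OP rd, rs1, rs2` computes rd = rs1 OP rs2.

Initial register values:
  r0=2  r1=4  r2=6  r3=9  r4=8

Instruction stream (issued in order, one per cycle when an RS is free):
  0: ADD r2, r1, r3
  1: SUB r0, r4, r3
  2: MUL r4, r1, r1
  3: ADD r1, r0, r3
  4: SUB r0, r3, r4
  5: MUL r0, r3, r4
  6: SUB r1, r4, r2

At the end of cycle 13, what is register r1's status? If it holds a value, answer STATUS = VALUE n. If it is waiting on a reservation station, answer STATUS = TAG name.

STATUS = VALUE 3

cycle 1: issue ADD r2<-Add1 // r0:2,r1:4,r2:Add1,r3:9,r4:8
cycle 2: issue SUB r0<-Add2 // r0:Add2,r1:4,r2:Add1,r3:9,r4:8
cycle 3: issue MUL r4<-Mul1 // r0:Add2,r1:4,r2:Add1,r3:9,r4:Mul1
cycle 4: CDB Add1=13; issue ADD r1<-Add1 // r0:Add2,r1:Add1,r2:13,r3:9,r4:Mul1
cycle 5: CDB Add2=-1; issue SUB r0<-Add2 // r0:Add2,r1:Add1,r2:13,r3:9,r4:Mul1
cycle 6: issue MUL r0<-Mul2 // r0:Mul2,r1:Add1,r2:13,r3:9,r4:Mul1
cycle 7: stall // r0:Mul2,r1:Add1,r2:13,r3:9,r4:Mul1
cycle 8: CDB Add1=8; issue SUB r1<-Add1 // r0:Mul2,r1:Add1,r2:13,r3:9,r4:Mul1
cycle 9: CDB Mul1=16 // r0:Mul2,r1:Add1,r2:13,r3:9,r4:16
cycle 10: - // r0:Mul2,r1:Add1,r2:13,r3:9,r4:16
cycle 11: - // r0:Mul2,r1:Add1,r2:13,r3:9,r4:16
cycle 12: CDB Add1=3 // r0:Mul2,r1:3,r2:13,r3:9,r4:16
cycle 13: CDB Add2=-7 // r0:Mul2,r1:3,r2:13,r3:9,r4:16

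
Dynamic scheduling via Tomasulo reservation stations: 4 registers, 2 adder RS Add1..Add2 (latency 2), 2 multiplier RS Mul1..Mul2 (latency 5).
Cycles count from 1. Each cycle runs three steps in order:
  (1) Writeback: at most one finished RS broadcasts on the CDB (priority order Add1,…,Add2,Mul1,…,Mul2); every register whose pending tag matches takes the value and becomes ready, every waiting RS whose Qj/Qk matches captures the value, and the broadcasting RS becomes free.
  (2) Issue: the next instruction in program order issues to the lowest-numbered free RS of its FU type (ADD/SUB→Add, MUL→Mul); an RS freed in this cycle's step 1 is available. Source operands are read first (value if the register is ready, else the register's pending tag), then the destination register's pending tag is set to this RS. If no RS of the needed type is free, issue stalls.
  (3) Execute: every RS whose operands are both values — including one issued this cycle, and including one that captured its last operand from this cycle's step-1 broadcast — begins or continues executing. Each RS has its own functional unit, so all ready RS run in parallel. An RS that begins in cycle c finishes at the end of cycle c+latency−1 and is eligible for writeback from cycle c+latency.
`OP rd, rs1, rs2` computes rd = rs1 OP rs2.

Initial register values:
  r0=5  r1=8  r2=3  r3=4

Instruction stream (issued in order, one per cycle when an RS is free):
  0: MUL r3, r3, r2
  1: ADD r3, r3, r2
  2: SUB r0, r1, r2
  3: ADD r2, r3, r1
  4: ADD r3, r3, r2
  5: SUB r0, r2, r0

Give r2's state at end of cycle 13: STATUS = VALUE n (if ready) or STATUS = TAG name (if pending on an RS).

  c1: issue MUL r3<-Mul1  regs: r0:5,r1:8,r2:3,r3:Mul1
  c2: issue ADD r3<-Add1  regs: r0:5,r1:8,r2:3,r3:Add1
  c3: issue SUB r0<-Add2  regs: r0:Add2,r1:8,r2:3,r3:Add1
  c4: stall  regs: r0:Add2,r1:8,r2:3,r3:Add1
  c5: CDB Add2=5; issue ADD r2<-Add2  regs: r0:5,r1:8,r2:Add2,r3:Add1
  c6: CDB Mul1=12; stall  regs: r0:5,r1:8,r2:Add2,r3:Add1
  c7: stall  regs: r0:5,r1:8,r2:Add2,r3:Add1
  c8: CDB Add1=15; issue ADD r3<-Add1  regs: r0:5,r1:8,r2:Add2,r3:Add1
  c9: stall  regs: r0:5,r1:8,r2:Add2,r3:Add1
  c10: CDB Add2=23; issue SUB r0<-Add2  regs: r0:Add2,r1:8,r2:23,r3:Add1
  c11: -  regs: r0:Add2,r1:8,r2:23,r3:Add1
  c12: CDB Add1=38  regs: r0:Add2,r1:8,r2:23,r3:38
  c13: CDB Add2=18  regs: r0:18,r1:8,r2:23,r3:38

STATUS = VALUE 23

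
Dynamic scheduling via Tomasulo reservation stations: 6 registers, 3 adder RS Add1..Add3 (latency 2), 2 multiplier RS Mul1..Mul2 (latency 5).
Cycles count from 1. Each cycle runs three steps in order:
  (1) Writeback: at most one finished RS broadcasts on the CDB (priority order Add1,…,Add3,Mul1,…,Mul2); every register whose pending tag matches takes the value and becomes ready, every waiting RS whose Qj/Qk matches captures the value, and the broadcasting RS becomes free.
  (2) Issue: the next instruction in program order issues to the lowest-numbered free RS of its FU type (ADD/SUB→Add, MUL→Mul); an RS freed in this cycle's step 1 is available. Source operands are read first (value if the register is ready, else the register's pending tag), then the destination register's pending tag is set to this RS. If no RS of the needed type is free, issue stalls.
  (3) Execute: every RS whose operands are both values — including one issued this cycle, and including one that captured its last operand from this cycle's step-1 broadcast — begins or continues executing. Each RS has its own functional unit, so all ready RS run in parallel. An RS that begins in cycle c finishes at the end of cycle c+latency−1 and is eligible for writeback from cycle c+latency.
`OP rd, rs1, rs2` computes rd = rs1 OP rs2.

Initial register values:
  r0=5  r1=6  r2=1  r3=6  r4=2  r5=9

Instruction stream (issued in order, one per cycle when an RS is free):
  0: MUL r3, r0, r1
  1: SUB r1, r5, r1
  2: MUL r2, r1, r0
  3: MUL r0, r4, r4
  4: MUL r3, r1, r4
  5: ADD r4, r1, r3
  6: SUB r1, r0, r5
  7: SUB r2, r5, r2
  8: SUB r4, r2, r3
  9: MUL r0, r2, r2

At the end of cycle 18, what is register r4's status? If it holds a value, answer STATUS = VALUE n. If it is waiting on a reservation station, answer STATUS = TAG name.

STATUS = VALUE -12

  c1: issue MUL r3<-Mul1  regs: r0:5,r1:6,r2:1,r3:Mul1,r4:2,r5:9
  c2: issue SUB r1<-Add1  regs: r0:5,r1:Add1,r2:1,r3:Mul1,r4:2,r5:9
  c3: issue MUL r2<-Mul2  regs: r0:5,r1:Add1,r2:Mul2,r3:Mul1,r4:2,r5:9
  c4: CDB Add1=3; stall  regs: r0:5,r1:3,r2:Mul2,r3:Mul1,r4:2,r5:9
  c5: stall  regs: r0:5,r1:3,r2:Mul2,r3:Mul1,r4:2,r5:9
  c6: CDB Mul1=30; issue MUL r0<-Mul1  regs: r0:Mul1,r1:3,r2:Mul2,r3:30,r4:2,r5:9
  c7: stall  regs: r0:Mul1,r1:3,r2:Mul2,r3:30,r4:2,r5:9
  c8: stall  regs: r0:Mul1,r1:3,r2:Mul2,r3:30,r4:2,r5:9
  c9: CDB Mul2=15; issue MUL r3<-Mul2  regs: r0:Mul1,r1:3,r2:15,r3:Mul2,r4:2,r5:9
  c10: issue ADD r4<-Add1  regs: r0:Mul1,r1:3,r2:15,r3:Mul2,r4:Add1,r5:9
  c11: CDB Mul1=4; issue SUB r1<-Add2  regs: r0:4,r1:Add2,r2:15,r3:Mul2,r4:Add1,r5:9
  c12: issue SUB r2<-Add3  regs: r0:4,r1:Add2,r2:Add3,r3:Mul2,r4:Add1,r5:9
  c13: CDB Add2=-5; issue SUB r4<-Add2  regs: r0:4,r1:-5,r2:Add3,r3:Mul2,r4:Add2,r5:9
  c14: CDB Add3=-6; issue MUL r0<-Mul1  regs: r0:Mul1,r1:-5,r2:-6,r3:Mul2,r4:Add2,r5:9
  c15: CDB Mul2=6  regs: r0:Mul1,r1:-5,r2:-6,r3:6,r4:Add2,r5:9
  c16: -  regs: r0:Mul1,r1:-5,r2:-6,r3:6,r4:Add2,r5:9
  c17: CDB Add1=9  regs: r0:Mul1,r1:-5,r2:-6,r3:6,r4:Add2,r5:9
  c18: CDB Add2=-12  regs: r0:Mul1,r1:-5,r2:-6,r3:6,r4:-12,r5:9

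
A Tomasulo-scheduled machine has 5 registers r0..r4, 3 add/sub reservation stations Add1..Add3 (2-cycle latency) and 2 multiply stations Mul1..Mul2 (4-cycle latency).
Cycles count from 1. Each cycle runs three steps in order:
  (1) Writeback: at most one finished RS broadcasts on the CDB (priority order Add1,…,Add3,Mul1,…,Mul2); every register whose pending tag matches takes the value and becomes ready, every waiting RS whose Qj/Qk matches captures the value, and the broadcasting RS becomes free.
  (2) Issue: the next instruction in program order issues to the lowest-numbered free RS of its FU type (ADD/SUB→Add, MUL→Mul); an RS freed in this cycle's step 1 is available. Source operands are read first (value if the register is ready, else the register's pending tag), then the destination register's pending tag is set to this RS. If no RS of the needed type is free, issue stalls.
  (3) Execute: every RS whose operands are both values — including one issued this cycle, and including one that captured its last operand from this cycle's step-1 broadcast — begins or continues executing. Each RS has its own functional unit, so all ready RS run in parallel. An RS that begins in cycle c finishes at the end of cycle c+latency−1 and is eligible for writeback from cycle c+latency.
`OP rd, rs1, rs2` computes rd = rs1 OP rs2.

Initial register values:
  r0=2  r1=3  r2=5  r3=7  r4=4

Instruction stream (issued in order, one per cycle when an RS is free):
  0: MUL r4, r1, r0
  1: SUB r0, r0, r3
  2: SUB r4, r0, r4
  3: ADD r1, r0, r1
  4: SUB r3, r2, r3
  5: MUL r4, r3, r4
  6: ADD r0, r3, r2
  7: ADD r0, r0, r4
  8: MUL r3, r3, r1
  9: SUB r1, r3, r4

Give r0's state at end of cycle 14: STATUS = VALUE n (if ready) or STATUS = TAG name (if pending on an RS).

STATUS = VALUE 25

cycle 1: issue MUL r4<-Mul1 // r0:2,r1:3,r2:5,r3:7,r4:Mul1
cycle 2: issue SUB r0<-Add1 // r0:Add1,r1:3,r2:5,r3:7,r4:Mul1
cycle 3: issue SUB r4<-Add2 // r0:Add1,r1:3,r2:5,r3:7,r4:Add2
cycle 4: CDB Add1=-5; issue ADD r1<-Add1 // r0:-5,r1:Add1,r2:5,r3:7,r4:Add2
cycle 5: CDB Mul1=6; issue SUB r3<-Add3 // r0:-5,r1:Add1,r2:5,r3:Add3,r4:Add2
cycle 6: CDB Add1=-2; issue MUL r4<-Mul1 // r0:-5,r1:-2,r2:5,r3:Add3,r4:Mul1
cycle 7: CDB Add2=-11; issue ADD r0<-Add1 // r0:Add1,r1:-2,r2:5,r3:Add3,r4:Mul1
cycle 8: CDB Add3=-2; issue ADD r0<-Add2 // r0:Add2,r1:-2,r2:5,r3:-2,r4:Mul1
cycle 9: issue MUL r3<-Mul2 // r0:Add2,r1:-2,r2:5,r3:Mul2,r4:Mul1
cycle 10: CDB Add1=3; issue SUB r1<-Add1 // r0:Add2,r1:Add1,r2:5,r3:Mul2,r4:Mul1
cycle 11: - // r0:Add2,r1:Add1,r2:5,r3:Mul2,r4:Mul1
cycle 12: CDB Mul1=22 // r0:Add2,r1:Add1,r2:5,r3:Mul2,r4:22
cycle 13: CDB Mul2=4 // r0:Add2,r1:Add1,r2:5,r3:4,r4:22
cycle 14: CDB Add2=25 // r0:25,r1:Add1,r2:5,r3:4,r4:22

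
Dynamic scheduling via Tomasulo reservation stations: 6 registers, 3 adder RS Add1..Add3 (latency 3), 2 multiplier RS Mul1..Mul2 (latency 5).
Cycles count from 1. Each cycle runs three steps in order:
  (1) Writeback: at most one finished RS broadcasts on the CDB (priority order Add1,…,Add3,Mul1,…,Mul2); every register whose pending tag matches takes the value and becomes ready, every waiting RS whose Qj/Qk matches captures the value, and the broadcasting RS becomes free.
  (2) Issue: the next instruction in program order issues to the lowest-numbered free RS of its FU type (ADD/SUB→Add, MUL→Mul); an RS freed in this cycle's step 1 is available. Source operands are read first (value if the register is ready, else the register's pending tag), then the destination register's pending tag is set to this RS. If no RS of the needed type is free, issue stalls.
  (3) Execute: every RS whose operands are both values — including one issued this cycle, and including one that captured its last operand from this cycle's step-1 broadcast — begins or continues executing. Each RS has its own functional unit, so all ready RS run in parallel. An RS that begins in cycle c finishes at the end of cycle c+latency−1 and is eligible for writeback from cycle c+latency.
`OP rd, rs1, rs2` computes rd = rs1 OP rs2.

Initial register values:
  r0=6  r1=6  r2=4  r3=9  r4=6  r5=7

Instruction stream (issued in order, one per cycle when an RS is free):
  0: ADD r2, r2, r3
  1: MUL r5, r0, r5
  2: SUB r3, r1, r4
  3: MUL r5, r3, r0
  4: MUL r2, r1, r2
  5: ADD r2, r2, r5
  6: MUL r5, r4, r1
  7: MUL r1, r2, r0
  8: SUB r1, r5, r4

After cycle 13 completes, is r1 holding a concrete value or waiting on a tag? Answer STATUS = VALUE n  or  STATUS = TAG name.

c1: issue ADD r2<-Add1 | r0:6,r1:6,r2:Add1,r3:9,r4:6,r5:7
c2: issue MUL r5<-Mul1 | r0:6,r1:6,r2:Add1,r3:9,r4:6,r5:Mul1
c3: issue SUB r3<-Add2 | r0:6,r1:6,r2:Add1,r3:Add2,r4:6,r5:Mul1
c4: CDB Add1=13; issue MUL r5<-Mul2 | r0:6,r1:6,r2:13,r3:Add2,r4:6,r5:Mul2
c5: stall | r0:6,r1:6,r2:13,r3:Add2,r4:6,r5:Mul2
c6: CDB Add2=0; stall | r0:6,r1:6,r2:13,r3:0,r4:6,r5:Mul2
c7: CDB Mul1=42; issue MUL r2<-Mul1 | r0:6,r1:6,r2:Mul1,r3:0,r4:6,r5:Mul2
c8: issue ADD r2<-Add1 | r0:6,r1:6,r2:Add1,r3:0,r4:6,r5:Mul2
c9: stall | r0:6,r1:6,r2:Add1,r3:0,r4:6,r5:Mul2
c10: stall | r0:6,r1:6,r2:Add1,r3:0,r4:6,r5:Mul2
c11: CDB Mul2=0; issue MUL r5<-Mul2 | r0:6,r1:6,r2:Add1,r3:0,r4:6,r5:Mul2
c12: CDB Mul1=78; issue MUL r1<-Mul1 | r0:6,r1:Mul1,r2:Add1,r3:0,r4:6,r5:Mul2
c13: issue SUB r1<-Add2 | r0:6,r1:Add2,r2:Add1,r3:0,r4:6,r5:Mul2

STATUS = TAG Add2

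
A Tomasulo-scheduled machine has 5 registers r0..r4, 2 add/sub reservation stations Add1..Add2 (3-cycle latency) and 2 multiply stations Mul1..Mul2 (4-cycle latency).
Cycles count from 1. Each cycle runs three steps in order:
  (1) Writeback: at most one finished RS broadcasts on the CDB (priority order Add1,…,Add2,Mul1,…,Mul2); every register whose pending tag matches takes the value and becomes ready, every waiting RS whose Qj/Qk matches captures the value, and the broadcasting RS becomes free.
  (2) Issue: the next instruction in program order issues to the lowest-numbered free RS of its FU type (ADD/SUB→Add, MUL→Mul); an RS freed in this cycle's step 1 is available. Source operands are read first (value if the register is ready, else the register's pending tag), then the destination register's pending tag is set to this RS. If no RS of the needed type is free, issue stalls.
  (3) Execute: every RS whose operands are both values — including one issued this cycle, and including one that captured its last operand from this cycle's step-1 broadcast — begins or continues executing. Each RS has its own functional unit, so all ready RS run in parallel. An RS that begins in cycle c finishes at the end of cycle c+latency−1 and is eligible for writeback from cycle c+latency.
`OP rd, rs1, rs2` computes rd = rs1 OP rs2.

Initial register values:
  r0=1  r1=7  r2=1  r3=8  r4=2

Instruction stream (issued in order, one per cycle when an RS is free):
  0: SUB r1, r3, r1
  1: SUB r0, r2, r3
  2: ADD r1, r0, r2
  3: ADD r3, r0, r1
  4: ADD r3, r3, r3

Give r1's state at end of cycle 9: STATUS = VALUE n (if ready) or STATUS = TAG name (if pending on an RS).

STATUS = VALUE -6

cycle 1: issue SUB r1<-Add1 // r0:1,r1:Add1,r2:1,r3:8,r4:2
cycle 2: issue SUB r0<-Add2 // r0:Add2,r1:Add1,r2:1,r3:8,r4:2
cycle 3: stall // r0:Add2,r1:Add1,r2:1,r3:8,r4:2
cycle 4: CDB Add1=1; issue ADD r1<-Add1 // r0:Add2,r1:Add1,r2:1,r3:8,r4:2
cycle 5: CDB Add2=-7; issue ADD r3<-Add2 // r0:-7,r1:Add1,r2:1,r3:Add2,r4:2
cycle 6: stall // r0:-7,r1:Add1,r2:1,r3:Add2,r4:2
cycle 7: stall // r0:-7,r1:Add1,r2:1,r3:Add2,r4:2
cycle 8: CDB Add1=-6; issue ADD r3<-Add1 // r0:-7,r1:-6,r2:1,r3:Add1,r4:2
cycle 9: - // r0:-7,r1:-6,r2:1,r3:Add1,r4:2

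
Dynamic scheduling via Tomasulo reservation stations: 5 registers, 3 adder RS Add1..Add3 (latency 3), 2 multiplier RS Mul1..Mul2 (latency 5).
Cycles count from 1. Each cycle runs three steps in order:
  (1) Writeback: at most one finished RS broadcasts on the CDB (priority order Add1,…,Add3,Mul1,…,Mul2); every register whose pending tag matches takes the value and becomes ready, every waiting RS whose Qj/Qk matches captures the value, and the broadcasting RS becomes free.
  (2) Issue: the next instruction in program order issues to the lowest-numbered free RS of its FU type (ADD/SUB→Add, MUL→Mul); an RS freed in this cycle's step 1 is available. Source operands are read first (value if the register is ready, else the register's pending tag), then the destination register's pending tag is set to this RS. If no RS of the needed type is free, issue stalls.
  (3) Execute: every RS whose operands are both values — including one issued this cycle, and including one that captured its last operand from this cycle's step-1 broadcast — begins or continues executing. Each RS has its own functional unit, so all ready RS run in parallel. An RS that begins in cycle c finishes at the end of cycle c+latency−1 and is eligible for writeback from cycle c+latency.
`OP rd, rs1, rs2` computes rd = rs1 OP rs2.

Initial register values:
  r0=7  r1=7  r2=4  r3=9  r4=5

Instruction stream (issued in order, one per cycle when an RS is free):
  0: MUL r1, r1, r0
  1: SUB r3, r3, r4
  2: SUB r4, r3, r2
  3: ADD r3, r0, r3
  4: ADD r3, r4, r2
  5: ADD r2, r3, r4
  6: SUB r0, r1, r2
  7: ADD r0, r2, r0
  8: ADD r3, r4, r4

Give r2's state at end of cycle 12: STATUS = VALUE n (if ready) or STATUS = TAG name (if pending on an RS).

STATUS = TAG Add2

  c1: issue MUL r1<-Mul1  regs: r0:7,r1:Mul1,r2:4,r3:9,r4:5
  c2: issue SUB r3<-Add1  regs: r0:7,r1:Mul1,r2:4,r3:Add1,r4:5
  c3: issue SUB r4<-Add2  regs: r0:7,r1:Mul1,r2:4,r3:Add1,r4:Add2
  c4: issue ADD r3<-Add3  regs: r0:7,r1:Mul1,r2:4,r3:Add3,r4:Add2
  c5: CDB Add1=4; issue ADD r3<-Add1  regs: r0:7,r1:Mul1,r2:4,r3:Add1,r4:Add2
  c6: CDB Mul1=49; stall  regs: r0:7,r1:49,r2:4,r3:Add1,r4:Add2
  c7: stall  regs: r0:7,r1:49,r2:4,r3:Add1,r4:Add2
  c8: CDB Add2=0; issue ADD r2<-Add2  regs: r0:7,r1:49,r2:Add2,r3:Add1,r4:0
  c9: CDB Add3=11; issue SUB r0<-Add3  regs: r0:Add3,r1:49,r2:Add2,r3:Add1,r4:0
  c10: stall  regs: r0:Add3,r1:49,r2:Add2,r3:Add1,r4:0
  c11: CDB Add1=4; issue ADD r0<-Add1  regs: r0:Add1,r1:49,r2:Add2,r3:4,r4:0
  c12: stall  regs: r0:Add1,r1:49,r2:Add2,r3:4,r4:0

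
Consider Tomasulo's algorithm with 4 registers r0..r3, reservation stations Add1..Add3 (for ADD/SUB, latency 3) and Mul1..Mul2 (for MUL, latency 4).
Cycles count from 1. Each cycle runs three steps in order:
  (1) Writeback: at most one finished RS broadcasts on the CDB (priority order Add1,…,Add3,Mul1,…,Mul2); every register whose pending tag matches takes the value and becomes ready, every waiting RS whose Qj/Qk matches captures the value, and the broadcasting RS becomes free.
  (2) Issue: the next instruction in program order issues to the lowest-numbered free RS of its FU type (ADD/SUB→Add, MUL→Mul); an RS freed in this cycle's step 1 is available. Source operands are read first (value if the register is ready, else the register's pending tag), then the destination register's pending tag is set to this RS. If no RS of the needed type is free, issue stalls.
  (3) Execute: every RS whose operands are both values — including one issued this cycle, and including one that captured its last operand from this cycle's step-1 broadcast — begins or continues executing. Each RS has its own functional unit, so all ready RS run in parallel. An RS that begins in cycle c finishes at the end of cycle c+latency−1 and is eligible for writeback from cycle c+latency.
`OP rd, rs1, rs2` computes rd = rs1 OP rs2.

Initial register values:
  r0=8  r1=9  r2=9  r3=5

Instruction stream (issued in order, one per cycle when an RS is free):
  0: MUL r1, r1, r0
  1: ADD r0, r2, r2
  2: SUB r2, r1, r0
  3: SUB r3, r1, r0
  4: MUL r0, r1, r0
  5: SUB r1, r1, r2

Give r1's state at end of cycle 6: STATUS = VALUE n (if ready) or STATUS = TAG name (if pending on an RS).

cycle 1: issue MUL r1<-Mul1 // r0:8,r1:Mul1,r2:9,r3:5
cycle 2: issue ADD r0<-Add1 // r0:Add1,r1:Mul1,r2:9,r3:5
cycle 3: issue SUB r2<-Add2 // r0:Add1,r1:Mul1,r2:Add2,r3:5
cycle 4: issue SUB r3<-Add3 // r0:Add1,r1:Mul1,r2:Add2,r3:Add3
cycle 5: CDB Add1=18; issue MUL r0<-Mul2 // r0:Mul2,r1:Mul1,r2:Add2,r3:Add3
cycle 6: CDB Mul1=72; issue SUB r1<-Add1 // r0:Mul2,r1:Add1,r2:Add2,r3:Add3

STATUS = TAG Add1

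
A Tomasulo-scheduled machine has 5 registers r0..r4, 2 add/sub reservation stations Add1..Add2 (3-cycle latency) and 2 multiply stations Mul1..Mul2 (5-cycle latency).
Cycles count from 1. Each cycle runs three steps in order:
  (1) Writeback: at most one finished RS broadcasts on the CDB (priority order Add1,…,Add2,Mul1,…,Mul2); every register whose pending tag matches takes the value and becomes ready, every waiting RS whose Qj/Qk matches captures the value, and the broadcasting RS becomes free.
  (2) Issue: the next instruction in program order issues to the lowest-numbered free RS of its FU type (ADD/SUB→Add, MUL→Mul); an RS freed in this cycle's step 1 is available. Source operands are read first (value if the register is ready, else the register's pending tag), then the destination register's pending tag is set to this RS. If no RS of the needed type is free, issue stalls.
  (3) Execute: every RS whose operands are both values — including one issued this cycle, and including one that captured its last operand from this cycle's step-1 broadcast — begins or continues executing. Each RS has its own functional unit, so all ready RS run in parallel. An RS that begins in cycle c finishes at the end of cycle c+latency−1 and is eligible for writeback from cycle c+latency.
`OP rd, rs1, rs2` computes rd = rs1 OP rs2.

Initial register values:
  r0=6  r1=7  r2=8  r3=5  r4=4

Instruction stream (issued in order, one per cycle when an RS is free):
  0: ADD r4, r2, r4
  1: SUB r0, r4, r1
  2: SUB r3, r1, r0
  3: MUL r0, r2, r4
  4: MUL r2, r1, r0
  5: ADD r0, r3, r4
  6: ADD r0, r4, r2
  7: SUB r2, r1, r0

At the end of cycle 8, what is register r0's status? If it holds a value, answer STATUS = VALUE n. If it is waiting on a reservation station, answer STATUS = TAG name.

  c1: issue ADD r4<-Add1  regs: r0:6,r1:7,r2:8,r3:5,r4:Add1
  c2: issue SUB r0<-Add2  regs: r0:Add2,r1:7,r2:8,r3:5,r4:Add1
  c3: stall  regs: r0:Add2,r1:7,r2:8,r3:5,r4:Add1
  c4: CDB Add1=12; issue SUB r3<-Add1  regs: r0:Add2,r1:7,r2:8,r3:Add1,r4:12
  c5: issue MUL r0<-Mul1  regs: r0:Mul1,r1:7,r2:8,r3:Add1,r4:12
  c6: issue MUL r2<-Mul2  regs: r0:Mul1,r1:7,r2:Mul2,r3:Add1,r4:12
  c7: CDB Add2=5; issue ADD r0<-Add2  regs: r0:Add2,r1:7,r2:Mul2,r3:Add1,r4:12
  c8: stall  regs: r0:Add2,r1:7,r2:Mul2,r3:Add1,r4:12

STATUS = TAG Add2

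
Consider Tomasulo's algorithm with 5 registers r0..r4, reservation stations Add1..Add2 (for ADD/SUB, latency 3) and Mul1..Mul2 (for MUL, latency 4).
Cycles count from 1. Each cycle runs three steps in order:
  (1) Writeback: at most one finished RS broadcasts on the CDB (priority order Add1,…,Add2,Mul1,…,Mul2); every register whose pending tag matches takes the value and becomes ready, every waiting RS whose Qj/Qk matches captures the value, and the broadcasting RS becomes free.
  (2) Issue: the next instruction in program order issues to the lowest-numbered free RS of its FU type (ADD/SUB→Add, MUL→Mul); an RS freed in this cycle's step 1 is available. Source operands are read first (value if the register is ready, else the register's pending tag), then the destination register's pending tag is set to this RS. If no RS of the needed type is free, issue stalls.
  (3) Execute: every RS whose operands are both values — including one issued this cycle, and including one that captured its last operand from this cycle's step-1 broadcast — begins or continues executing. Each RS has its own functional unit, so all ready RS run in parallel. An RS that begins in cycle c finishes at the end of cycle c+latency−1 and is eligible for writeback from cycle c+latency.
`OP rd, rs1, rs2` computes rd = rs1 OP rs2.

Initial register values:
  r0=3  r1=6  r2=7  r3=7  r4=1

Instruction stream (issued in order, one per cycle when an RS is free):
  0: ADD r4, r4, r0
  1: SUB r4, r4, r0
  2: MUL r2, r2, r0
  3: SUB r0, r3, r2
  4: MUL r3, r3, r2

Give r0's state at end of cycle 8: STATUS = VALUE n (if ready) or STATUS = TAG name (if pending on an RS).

c1: issue ADD r4<-Add1 | r0:3,r1:6,r2:7,r3:7,r4:Add1
c2: issue SUB r4<-Add2 | r0:3,r1:6,r2:7,r3:7,r4:Add2
c3: issue MUL r2<-Mul1 | r0:3,r1:6,r2:Mul1,r3:7,r4:Add2
c4: CDB Add1=4; issue SUB r0<-Add1 | r0:Add1,r1:6,r2:Mul1,r3:7,r4:Add2
c5: issue MUL r3<-Mul2 | r0:Add1,r1:6,r2:Mul1,r3:Mul2,r4:Add2
c6: - | r0:Add1,r1:6,r2:Mul1,r3:Mul2,r4:Add2
c7: CDB Add2=1 | r0:Add1,r1:6,r2:Mul1,r3:Mul2,r4:1
c8: CDB Mul1=21 | r0:Add1,r1:6,r2:21,r3:Mul2,r4:1

STATUS = TAG Add1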